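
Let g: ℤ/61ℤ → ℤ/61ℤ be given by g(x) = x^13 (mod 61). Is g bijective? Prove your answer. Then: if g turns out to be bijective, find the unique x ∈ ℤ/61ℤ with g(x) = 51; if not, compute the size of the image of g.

Since 61 is prime, the nonzero elements of ℤ/61ℤ form a cyclic group of order 60.
As gcd(13, 60) = 1, raising to the 13th power is a bijection on this group: if x_1^13 ≡ x_2^13 then (x_1x_2^{−1})^13 = 1, and the only element of order dividing gcd(13, 60) = 1 is 1, so x_1 = x_2.
With g(0) = 0 this makes g injective on all of ℤ/61ℤ, hence bijective (finite equal-size domain and codomain). In particular g is bijective.
Since g is bijective, we find the preimage of 51. The inverse of x ↦ x^13 on (ℤ/61ℤ)^× is x ↦ x^37, because 13·37 = 481 = 8·60 + 1 ≡ 1 (mod 60) and x^{60} = 1 for x ≠ 0 (Fermat). So g⁻¹(51) = 51^37 mod 61.
Repeated squaring mod 61: 51^1 ≡ 51, 51^2 ≡ 51² = 2601 ≡ 39, 51^4 ≡ 39² = 1521 ≡ 57, 51^8 ≡ 57² = 3249 ≡ 16, 51^16 ≡ 16² = 256 ≡ 12, 51^32 ≡ 12² = 144 ≡ 22. Since 37 = 32 + 4 + 1, 51^37 ≡ 22·57·51: 22·57 = 1254 ≡ 34, then 34·51 = 1734 ≡ 26. So 51^37 ≡ 26 (mod 61).
Hence g⁻¹(51) = 26.

26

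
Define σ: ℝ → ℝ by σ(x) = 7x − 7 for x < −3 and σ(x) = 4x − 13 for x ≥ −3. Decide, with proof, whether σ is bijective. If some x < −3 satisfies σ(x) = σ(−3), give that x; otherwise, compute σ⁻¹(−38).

-31/7

Both pieces are strictly increasing (slopes 7 and 4), so each is injective on its own interval.
The left piece maps (−∞, −3) onto (−∞, −28); the right piece maps [−3, ∞) onto [−25, ∞).
The images leave a gap (−28 has no preimage), so σ is not surjective, hence not bijective.
Because the two images are disjoint, no x < −3 has σ(x) = σ(−3), so we compute σ⁻¹(−38): −38 lies in (−∞, −28), so solve 7x − 7 = −38: x = (−38 + 7)/7 = −31/7.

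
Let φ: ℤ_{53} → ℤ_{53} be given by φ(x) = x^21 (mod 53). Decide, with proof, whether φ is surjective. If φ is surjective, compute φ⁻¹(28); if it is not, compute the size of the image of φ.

49

Since 53 is prime, the nonzero elements of ℤ_{53} form a cyclic group of order 52.
As gcd(21, 52) = 1, raising to the 21st power is a bijection on this group: if x_1^21 ≡ x_2^21 then (x_1x_2^{−1})^21 = 1, and the only element of order dividing gcd(21, 52) = 1 is 1, so x_1 = x_2.
With φ(0) = 0 this makes φ injective on all of ℤ_{53}, hence bijective (finite equal-size domain and codomain). In particular φ is surjective.
Since φ is surjective, we find the preimage of 28. The inverse of x ↦ x^21 on (ℤ_{53})^× is x ↦ x^5, because 21·5 = 105 = 2·52 + 1 ≡ 1 (mod 52) and x^{52} = 1 for x ≠ 0 (Fermat). So φ⁻¹(28) = 28^5 mod 53.
Repeated squaring mod 53: 28^1 ≡ 28, 28^2 ≡ 28² = 784 ≡ 42, 28^4 ≡ 42² = 1764 ≡ 15. Since 5 = 4 + 1, 28^5 ≡ 15·28: 15·28 = 420 ≡ 49. So 28^5 ≡ 49 (mod 53).
Hence φ⁻¹(28) = 49.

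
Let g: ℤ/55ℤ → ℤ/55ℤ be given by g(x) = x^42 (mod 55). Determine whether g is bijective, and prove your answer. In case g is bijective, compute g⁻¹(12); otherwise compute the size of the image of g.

18

g(3): Repeated squaring mod 55: 3^1 ≡ 3, 3^2 ≡ 3² = 9, 3^4 ≡ 9² = 81 ≡ 26, 3^8 ≡ 26² = 676 ≡ 16, 3^16 ≡ 16² = 256 ≡ 36, 3^32 ≡ 36² = 1296 ≡ 31. Since 42 = 32 + 8 + 2, 3^42 ≡ 31·16·9: 31·16 = 496 ≡ 1, then 1·9 = 9. So 3^42 ≡ 9 (mod 55).
g(8): Repeated squaring mod 55: 8^1 ≡ 8, 8^2 ≡ 8² = 64 ≡ 9, 8^4 ≡ 9² = 81 ≡ 26, 8^8 ≡ 26² = 676 ≡ 16, 8^16 ≡ 16² = 256 ≡ 36, 8^32 ≡ 36² = 1296 ≡ 31. Since 42 = 32 + 8 + 2, 8^42 ≡ 31·16·9: 31·16 = 496 ≡ 1, then 1·9 = 9. So 8^42 ≡ 9 (mod 55).
So g(3) = g(8) = 9 while 3 ≠ 8, thus g is not injective, hence not bijective.
Since g is not bijective, we determine |image(g)|. Computing x^42 mod 55 for each x (by repeated squaring, reducing mod 55 at every step), the values g(0), g(1), …, g(54) are: 0, 1, 4, 9, 16, 25, 36, 49, 9, 26, 45, 11, 34, 4, 31, 5, 36, 14, 49, 31, 15, 1, 44, 34, 26, 20, 16, 14, 14, 16, 20, 26, 34, 44, 1, 15, 31, 49, 14, 36, 5, 31, 4, 34, 11, 45, 26, 9, 49, 36, 25, 16, 9, 4, 1.
The distinct values are {0, 1, 4, 5, 9, 11, 14, 15, 16, 20, 25, 26, 31, 34, 36, 44, 45, 49}; there are 18 of them.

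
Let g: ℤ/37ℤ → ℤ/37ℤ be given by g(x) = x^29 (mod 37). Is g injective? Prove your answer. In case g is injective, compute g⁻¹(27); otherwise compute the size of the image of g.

11

Since 37 is prime, the nonzero elements of ℤ/37ℤ form a cyclic group of order 36.
As gcd(29, 36) = 1, raising to the 29th power is a bijection on this group: if u^29 ≡ v^29 then (uv^{−1})^29 = 1, and the only element of order dividing gcd(29, 36) = 1 is 1, so u = v.
With g(0) = 0 this makes g injective on all of ℤ/37ℤ, hence bijective (finite equal-size domain and codomain). In particular g is injective.
Since g is injective, we find the preimage of 27. The inverse of x ↦ x^29 on (ℤ/37ℤ)^× is x ↦ x^5, because 29·5 = 145 = 4·36 + 1 ≡ 1 (mod 36) and x^{36} = 1 for x ≠ 0 (Fermat). So g⁻¹(27) = 27^5 mod 37.
Repeated squaring mod 37: 27^1 ≡ 27, 27^2 ≡ 27² = 729 ≡ 26, 27^4 ≡ 26² = 676 ≡ 10. Since 5 = 4 + 1, 27^5 ≡ 10·27: 10·27 = 270 ≡ 11. So 27^5 ≡ 11 (mod 37).
Hence g⁻¹(27) = 11.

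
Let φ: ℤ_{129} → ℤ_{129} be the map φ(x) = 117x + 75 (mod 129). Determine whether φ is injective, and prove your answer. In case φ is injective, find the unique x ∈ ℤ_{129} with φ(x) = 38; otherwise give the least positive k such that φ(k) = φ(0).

By definition, φ is injective if φ(a) = φ(b) implies a = b.
We have gcd(117, 129) = 3 > 1. Taking a = 0 and b = 43: φ(0) = 75 and φ(43) = 117·43 + 75 = 5106 ≡ 75 (mod 129).
So φ(0) = φ(43) while 0 ≠ 43, thus φ is not injective.
Since φ is not injective, we find the least positive k with φ(k) = φ(0): this means 117k ≡ 0 (mod 129), i.e. 129 ∣ 117k. Since gcd(117, 129) = 3, dividing through by 3 this holds exactly when 43 ∣ 39k, and as gcd(39, 43) = 1, exactly when 43 ∣ k.
The smallest positive such k is 43.

43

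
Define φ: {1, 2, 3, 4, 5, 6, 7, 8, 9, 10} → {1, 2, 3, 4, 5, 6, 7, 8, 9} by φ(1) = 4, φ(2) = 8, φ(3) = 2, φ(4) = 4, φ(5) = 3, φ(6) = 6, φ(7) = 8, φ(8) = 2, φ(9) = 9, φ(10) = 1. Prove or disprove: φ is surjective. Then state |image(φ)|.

No element maps to 5, so φ is not surjective.
The image of φ is {1, 2, 3, 4, 6, 8, 9}, which has 7 elements.

7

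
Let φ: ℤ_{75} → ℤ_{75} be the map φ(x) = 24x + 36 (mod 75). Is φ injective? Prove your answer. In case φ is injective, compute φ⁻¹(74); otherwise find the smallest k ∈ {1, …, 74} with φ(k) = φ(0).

We have gcd(24, 75) = 3 > 1. Taking a = 0 and b = 25: φ(0) = 36 and φ(25) = 24·25 + 36 = 636 ≡ 36 (mod 75).
So φ(0) = φ(25) while 0 ≠ 25, hence φ is not injective.
Since φ is not injective, we find the least positive k with φ(k) = φ(0): this means 24k ≡ 0 (mod 75), i.e. 75 ∣ 24k. Since gcd(24, 75) = 3, dividing through by 3 this holds exactly when 25 ∣ 8k, and as gcd(8, 25) = 1, exactly when 25 ∣ k.
The smallest positive such k is 25.

25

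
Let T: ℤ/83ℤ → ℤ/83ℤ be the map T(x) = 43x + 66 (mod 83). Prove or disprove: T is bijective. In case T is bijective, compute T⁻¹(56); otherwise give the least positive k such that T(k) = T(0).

By definition, T is injective if T(u) = T(v) implies u = v.
Suppose T(u) = T(v) in ℤ/83ℤ. Then 43u + 66 ≡ 43v + 66 (mod 83), hence 43(u − v) ≡ 0 (mod 83).
Since gcd(43, 83) = 1, 43 is invertible modulo 83, thus u − v ≡ 0 (mod 83), i.e. u = v.
We now compute 43⁻¹ mod 83 explicitly. Euclid's algorithm: 83 = 1·43 + 40, 43 = 1·40 + 3, 40 = 13·3 + 1; back-substituting gives 1 = 56·43 − 29·83, so 43⁻¹ ≡ 56 (mod 83).
For any y ∈ ℤ/83ℤ, x = 56(y − 66) mod 83 satisfies T(x) = 43·56(y − 66) + 66 ≡ y (since 43·56 ≡ 1 mod 83). So every y has a preimage.
Hence T is bijective.
Since T is bijective, we find T⁻¹(56): we need 43x ≡ 56 − 66 ≡ 73 (mod 83). Using 43⁻¹ = 56: x ≡ 56·73 = 4088 = 49·83 + 21, so x = 21.
Check: T(21) = 43·21 + 66 = 969 = 11·83 + 56 ≡ 56 (mod 83).

21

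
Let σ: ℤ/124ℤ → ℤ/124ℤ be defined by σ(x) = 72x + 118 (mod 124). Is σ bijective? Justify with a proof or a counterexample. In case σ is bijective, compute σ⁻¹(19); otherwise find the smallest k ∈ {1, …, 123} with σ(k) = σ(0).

31

Recall: σ is injective when σ(u) = σ(v) forces u = v.
We have gcd(72, 124) = 4 > 1. Taking u = 0 and v = 31: σ(0) = 118 and σ(31) = 72·31 + 118 = 2350 ≡ 118 (mod 124).
So σ(0) = σ(31) while 0 ≠ 31, hence σ is not injective, hence not bijective.
Since σ is not bijective, we find the least positive k with σ(k) = σ(0): this means 72k ≡ 0 (mod 124), i.e. 124 ∣ 72k. Since gcd(72, 124) = 4, dividing through by 4 this holds exactly when 31 ∣ 18k, and as gcd(18, 31) = 1, exactly when 31 ∣ k.
The smallest positive such k is 31.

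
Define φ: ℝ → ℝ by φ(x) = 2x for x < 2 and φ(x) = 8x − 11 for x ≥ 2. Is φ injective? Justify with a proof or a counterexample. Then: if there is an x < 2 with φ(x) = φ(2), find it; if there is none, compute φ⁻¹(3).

Both pieces are strictly increasing (slopes 2 and 8), so each is injective on its own interval.
The left piece maps (−∞, 2) onto (−∞, 4); the right piece maps [2, ∞) onto [5, ∞).
These images are disjoint, so no value is attained by both pieces. Thus φ is injective.
Because the two images are disjoint, no x < 2 has φ(x) = φ(2), so we compute φ⁻¹(3): 3 lies in (−∞, 4), so solve 2x = 3: x = (3 − 0)/2 = 3/2.

3/2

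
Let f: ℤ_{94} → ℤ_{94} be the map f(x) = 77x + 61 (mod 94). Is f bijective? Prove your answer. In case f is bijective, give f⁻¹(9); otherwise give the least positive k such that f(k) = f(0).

If f(a) = f(b), then 77a ≡ 77b (mod 94). Because gcd(77, 94) = 1, we may cancel 77 to get a ≡ b (mod 94).
We now compute 77⁻¹ mod 94 explicitly. Euclid's algorithm: 94 = 1·77 + 17, 77 = 4·17 + 9, 17 = 1·9 + 8, 9 = 1·8 + 1; back-substituting gives 1 = 11·77 − 9·94, so 77⁻¹ ≡ 11 (mod 94).
Then y ↦ 11(y − 61) is a two-sided inverse to f, so every y ∈ ℤ_{94} has a preimage.
So f is bijective.
Since f is bijective, we compute f⁻¹(9): solve 77x + 61 ≡ 9 (mod 94), i.e. 77x ≡ 42 (mod 94).
Multiplying by 77⁻¹ = 11 gives x ≡ 11·42 = 462 = 4·94 + 86 ≡ 86 (mod 94).
Check: f(86) = 77·86 + 61 = 6683 = 71·94 + 9 ≡ 9 (mod 94).

86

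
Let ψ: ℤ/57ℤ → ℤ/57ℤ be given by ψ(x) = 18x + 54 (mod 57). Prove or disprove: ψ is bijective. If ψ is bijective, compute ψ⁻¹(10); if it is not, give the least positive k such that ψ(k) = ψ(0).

19

Recall: ψ is injective when ψ(s) = ψ(t) forces s = t.
We have gcd(18, 57) = 3 > 1. Taking s = 0 and t = 19: ψ(0) = 54 and ψ(19) = 18·19 + 54 = 396 ≡ 54 (mod 57).
So ψ(0) = ψ(19) while 0 ≠ 19, thus ψ is not injective, hence not bijective.
Since ψ is not bijective, we find the least positive k with ψ(k) = ψ(0): this means 18k ≡ 0 (mod 57), i.e. 57 ∣ 18k. Since gcd(18, 57) = 3, dividing through by 3 this holds exactly when 19 ∣ 6k, and as gcd(6, 19) = 1, exactly when 19 ∣ k.
The smallest positive such k is 19.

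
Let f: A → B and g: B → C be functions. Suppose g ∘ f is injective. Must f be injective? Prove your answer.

injective

Suppose f(s) = f(t). Applying g: (g ∘ f)(s) = (g ∘ f)(t). Since g ∘ f is injective, s = t. Hence f is injective.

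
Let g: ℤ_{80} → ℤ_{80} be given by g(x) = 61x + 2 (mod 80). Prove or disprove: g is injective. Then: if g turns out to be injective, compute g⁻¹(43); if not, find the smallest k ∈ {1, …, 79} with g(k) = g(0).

61

Suppose g(u) = g(v) in ℤ_{80}. Then 61u + 2 ≡ 61v + 2 (mod 80), thus 61(u − v) ≡ 0 (mod 80).
Since gcd(61, 80) = 1, 61 is invertible modulo 80, so u − v ≡ 0 (mod 80), i.e. u = v.
Therefore g is injective.
We now compute 61⁻¹ mod 80 explicitly. Euclid's algorithm: 80 = 1·61 + 19, 61 = 3·19 + 4, 19 = 4·4 + 3, 4 = 1·3 + 1; back-substituting gives 1 = 21·61 − 16·80, so 61⁻¹ ≡ 21 (mod 80).
Since g is injective, we find g⁻¹(43): we need 61x ≡ 43 − 2 ≡ 41 (mod 80). Using 61⁻¹ = 21: x ≡ 21·41 = 861 = 10·80 + 61, so x = 61.
Check: g(61) = 61·61 + 2 = 3723 = 46·80 + 43 ≡ 43 (mod 80).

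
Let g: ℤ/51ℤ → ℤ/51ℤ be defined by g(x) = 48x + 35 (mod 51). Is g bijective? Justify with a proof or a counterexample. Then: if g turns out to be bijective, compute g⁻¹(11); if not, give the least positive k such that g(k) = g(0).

17

By definition, g is injective if g(u) = g(v) implies u = v.
We have gcd(48, 51) = 3 > 1. Taking u = 0 and v = 17: g(0) = 35 and g(17) = 48·17 + 35 = 851 ≡ 35 (mod 51).
So g(0) = g(17) while 0 ≠ 17, hence g is not injective, hence not bijective.
Since g is not bijective, we find the least positive k with g(k) = g(0): this means 48k ≡ 0 (mod 51), i.e. 51 ∣ 48k. Since gcd(48, 51) = 3, dividing through by 3 this holds exactly when 17 ∣ 16k, and as gcd(16, 17) = 1, exactly when 17 ∣ k.
The smallest positive such k is 17.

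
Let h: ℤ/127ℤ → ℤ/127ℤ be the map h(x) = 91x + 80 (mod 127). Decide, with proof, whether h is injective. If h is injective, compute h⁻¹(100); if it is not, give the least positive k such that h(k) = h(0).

Suppose h(x_1) = h(x_2) in ℤ/127ℤ. Then 91x_1 + 80 ≡ 91x_2 + 80 (mod 127), therefore 91(x_1 − x_2) ≡ 0 (mod 127).
Since gcd(91, 127) = 1, 91 is invertible modulo 127, therefore x_1 − x_2 ≡ 0 (mod 127), i.e. x_1 = x_2.
Thus h is injective.
We now compute 91⁻¹ mod 127 explicitly. Euclid's algorithm: 127 = 1·91 + 36, 91 = 2·36 + 19, 36 = 1·19 + 17, 19 = 1·17 + 2, 17 = 8·2 + 1; back-substituting gives 1 = 67·91 − 48·127, so 91⁻¹ ≡ 67 (mod 127).
Since h is injective, we find h⁻¹(100): we need 91x ≡ 100 − 80 ≡ 20 (mod 127). Using 91⁻¹ = 67: x ≡ 67·20 = 1340 = 10·127 + 70, so x = 70.
Check: h(70) = 91·70 + 80 = 6450 = 50·127 + 100 ≡ 100 (mod 127).

70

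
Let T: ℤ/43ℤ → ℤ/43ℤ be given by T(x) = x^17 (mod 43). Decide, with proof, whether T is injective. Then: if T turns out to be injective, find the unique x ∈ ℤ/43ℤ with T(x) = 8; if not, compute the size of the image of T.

2

Since 43 is prime, the nonzero elements of ℤ/43ℤ form a cyclic group of order 42.
As gcd(17, 42) = 1, raising to the 17th power is a bijection on this group: if x_1^17 ≡ x_2^17 then (x_1x_2^{−1})^17 = 1, and the only element of order dividing gcd(17, 42) = 1 is 1, so x_1 = x_2.
With T(0) = 0 this makes T injective on all of ℤ/43ℤ, hence bijective (finite equal-size domain and codomain). In particular T is injective.
Since T is injective, we find the preimage of 8. The inverse of x ↦ x^17 on (ℤ/43ℤ)^× is x ↦ x^5, because 17·5 = 85 = 2·42 + 1 ≡ 1 (mod 42) and x^{42} = 1 for x ≠ 0 (Fermat). So T⁻¹(8) = 8^5 mod 43.
Repeated squaring mod 43: 8^1 ≡ 8, 8^2 ≡ 8² = 64 ≡ 21, 8^4 ≡ 21² = 441 ≡ 11. Since 5 = 4 + 1, 8^5 ≡ 11·8: 11·8 = 88 ≡ 2. So 8^5 ≡ 2 (mod 43).
Hence T⁻¹(8) = 2.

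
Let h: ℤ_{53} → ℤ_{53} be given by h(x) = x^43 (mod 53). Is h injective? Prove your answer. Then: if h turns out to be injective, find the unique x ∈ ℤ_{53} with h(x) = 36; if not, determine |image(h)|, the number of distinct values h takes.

10

Since 53 is prime, the nonzero elements of ℤ_{53} form a cyclic group of order 52.
As gcd(43, 52) = 1, raising to the 43rd power is a bijection on this group: if u^43 ≡ v^43 then (uv^{−1})^43 = 1, and the only element of order dividing gcd(43, 52) = 1 is 1, so u = v.
With h(0) = 0 this makes h injective on all of ℤ_{53}, hence bijective (finite equal-size domain and codomain). In particular h is injective.
Since h is injective, we find the preimage of 36. The inverse of x ↦ x^43 on (ℤ_{53})^× is x ↦ x^23, because 43·23 = 989 = 19·52 + 1 ≡ 1 (mod 52) and x^{52} = 1 for x ≠ 0 (Fermat). So h⁻¹(36) = 36^23 mod 53.
Repeated squaring mod 53: 36^1 ≡ 36, 36^2 ≡ 36² = 1296 ≡ 24, 36^4 ≡ 24² = 576 ≡ 46, 36^8 ≡ 46² = 2116 ≡ 49, 36^16 ≡ 49² = 2401 ≡ 16. Since 23 = 16 + 4 + 2 + 1, 36^23 ≡ 16·46·24·36: 16·46 = 736 ≡ 47, then 47·24 = 1128 ≡ 15, then 15·36 = 540 ≡ 10. So 36^23 ≡ 10 (mod 53).
Hence h⁻¹(36) = 10.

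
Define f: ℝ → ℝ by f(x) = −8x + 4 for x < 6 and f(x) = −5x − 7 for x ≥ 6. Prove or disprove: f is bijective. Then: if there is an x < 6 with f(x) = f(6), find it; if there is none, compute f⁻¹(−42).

41/8

Both pieces are strictly decreasing (slopes −8 and −5), so each is injective on its own interval.
The left piece maps (−∞, 6) onto (−44, ∞); the right piece maps [6, ∞) onto (−∞, −37].
These images overlap. In particular f(6) = −37 (right piece), and solving −8x + 4 = −37 on the left piece gives x = 41/8 < 6.
So f(41/8) = f(6) with 41/8 ≠ 6, and f is not injective, hence not bijective. This x = 41/8 is the requested value below 6.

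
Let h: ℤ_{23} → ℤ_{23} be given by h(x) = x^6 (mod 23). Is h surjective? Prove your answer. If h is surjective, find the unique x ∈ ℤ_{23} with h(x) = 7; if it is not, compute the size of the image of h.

12

h(11): Repeated squaring mod 23: 11^1 ≡ 11, 11^2 ≡ 11² = 121 ≡ 6, 11^4 ≡ 6² = 36 ≡ 13. Since 6 = 4 + 2, 11^6 ≡ 13·6: 13·6 = 78 ≡ 9. So 11^6 ≡ 9 (mod 23).
h(12): Repeated squaring mod 23: 12^1 ≡ 12, 12^2 ≡ 12² = 144 ≡ 6, 12^4 ≡ 6² = 36 ≡ 13. Since 6 = 4 + 2, 12^6 ≡ 13·6: 13·6 = 78 ≡ 9. So 12^6 ≡ 9 (mod 23).
So h(11) = h(12) = 9 while 11 ≠ 12, so h is not injective.
A non-injective map from the 23-element set ℤ_{23} to itself takes at most 22 distinct values, so it cannot be surjective. Therefore h is not surjective.
Since h is not surjective, we determine |image(h)|. Computing x^6 mod 23 for each x (by repeated squaring, reducing mod 23 at every step), the values h(0), h(1), …, h(22) are: 0, 1, 18, 16, 2, 8, 12, 4, 13, 3, 6, 9, 9, 6, 3, 13, 4, 12, 8, 2, 16, 18, 1.
The distinct values are {0, 1, 2, 3, 4, 6, 8, 9, 12, 13, 16, 18}; there are 12 of them.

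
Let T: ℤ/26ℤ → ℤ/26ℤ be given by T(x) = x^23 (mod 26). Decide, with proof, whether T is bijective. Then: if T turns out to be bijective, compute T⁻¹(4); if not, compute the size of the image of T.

10

Computing x^23 mod 26 for each x (by repeated squaring, reducing mod 26 at every step), the values T(0), T(1), …, T(25) are: 0, 1, 20, 9, 10, 21, 24, 15, 18, 3, 4, 19, 12, 13, 14, 7, 22, 23, 8, 11, 2, 5, 16, 17, 6, 25.
Every element of ℤ/26ℤ appears exactly once in this list, so T is a bijection, and in particular bijective.
Since T is bijective, we read off the preimage of 4 from the same table: T(10) = 4, so T⁻¹(4) = 10.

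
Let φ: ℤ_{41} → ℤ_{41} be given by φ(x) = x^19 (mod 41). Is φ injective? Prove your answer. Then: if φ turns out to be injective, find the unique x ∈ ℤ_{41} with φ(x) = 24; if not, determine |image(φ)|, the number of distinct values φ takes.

29

Since 41 is prime, the nonzero elements of ℤ_{41} form a cyclic group of order 40.
As gcd(19, 40) = 1, raising to the 19th power is a bijection on this group: if x_1^19 ≡ x_2^19 then (x_1x_2^{−1})^19 = 1, and the only element of order dividing gcd(19, 40) = 1 is 1, so x_1 = x_2.
With φ(0) = 0 this makes φ injective on all of ℤ_{41}, hence bijective (finite equal-size domain and codomain). In particular φ is injective.
Since φ is injective, we find the preimage of 24. The inverse of x ↦ x^19 on (ℤ_{41})^× is x ↦ x^19, because 19·19 = 361 = 9·40 + 1 ≡ 1 (mod 40) and x^{40} = 1 for x ≠ 0 (Fermat). So φ⁻¹(24) = 24^19 mod 41.
Repeated squaring mod 41: 24^1 ≡ 24, 24^2 ≡ 24² = 576 ≡ 2, 24^4 ≡ 2² = 4, 24^8 ≡ 4² = 16, 24^16 ≡ 16² = 256 ≡ 10. Since 19 = 16 + 2 + 1, 24^19 ≡ 10·2·24: 10·2 = 20, then 20·24 = 480 ≡ 29. So 24^19 ≡ 29 (mod 41).
Hence φ⁻¹(24) = 29.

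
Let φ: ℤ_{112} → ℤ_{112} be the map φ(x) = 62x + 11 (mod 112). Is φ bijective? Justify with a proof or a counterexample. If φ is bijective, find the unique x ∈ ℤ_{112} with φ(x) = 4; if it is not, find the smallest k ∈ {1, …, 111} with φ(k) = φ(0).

56

Recall: φ is injective when φ(s) = φ(t) forces s = t.
We have gcd(62, 112) = 2 > 1. Taking s = 0 and t = 56: φ(0) = 11 and φ(56) = 62·56 + 11 = 3483 ≡ 11 (mod 112).
So φ(0) = φ(56) while 0 ≠ 56, thus φ is not injective, hence not bijective.
Since φ is not bijective, we find the least positive k with φ(k) = φ(0): this means 62k ≡ 0 (mod 112), i.e. 112 ∣ 62k. Since gcd(62, 112) = 2, dividing through by 2 this holds exactly when 56 ∣ 31k, and as gcd(31, 56) = 1, exactly when 56 ∣ k.
The smallest positive such k is 56.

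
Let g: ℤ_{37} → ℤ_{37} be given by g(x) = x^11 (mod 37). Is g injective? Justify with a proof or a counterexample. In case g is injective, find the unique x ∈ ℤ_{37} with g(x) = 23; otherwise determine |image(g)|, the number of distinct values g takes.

29

Since 37 is prime, the nonzero elements of ℤ_{37} form a cyclic group of order 36.
As gcd(11, 36) = 1, raising to the 11th power is a bijection on this group: if a^11 ≡ b^11 then (ab^{−1})^11 = 1, and the only element of order dividing gcd(11, 36) = 1 is 1, so a = b.
With g(0) = 0 this makes g injective on all of ℤ_{37}, hence bijective (finite equal-size domain and codomain). In particular g is injective.
Since g is injective, we find the preimage of 23. The inverse of x ↦ x^11 on (ℤ_{37})^× is x ↦ x^23, because 11·23 = 253 = 7·36 + 1 ≡ 1 (mod 36) and x^{36} = 1 for x ≠ 0 (Fermat). So g⁻¹(23) = 23^23 mod 37.
Repeated squaring mod 37: 23^1 ≡ 23, 23^2 ≡ 23² = 529 ≡ 11, 23^4 ≡ 11² = 121 ≡ 10, 23^8 ≡ 10² = 100 ≡ 26, 23^16 ≡ 26² = 676 ≡ 10. Since 23 = 16 + 4 + 2 + 1, 23^23 ≡ 10·10·11·23: 10·10 = 100 ≡ 26, then 26·11 = 286 ≡ 27, then 27·23 = 621 ≡ 29. So 23^23 ≡ 29 (mod 37).
Hence g⁻¹(23) = 29.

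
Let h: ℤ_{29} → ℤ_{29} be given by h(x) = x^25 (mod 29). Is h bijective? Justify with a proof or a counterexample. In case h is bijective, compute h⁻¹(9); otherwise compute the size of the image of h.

6

Since 29 is prime, the nonzero elements of ℤ_{29} form a cyclic group of order 28.
As gcd(25, 28) = 1, raising to the 25th power is a bijection on this group: if x_1^25 ≡ x_2^25 then (x_1x_2^{−1})^25 = 1, and the only element of order dividing gcd(25, 28) = 1 is 1, so x_1 = x_2.
With h(0) = 0 this makes h injective on all of ℤ_{29}, hence bijective (finite equal-size domain and codomain). In particular h is bijective.
Since h is bijective, we find the preimage of 9. The inverse of x ↦ x^25 on (ℤ_{29})^× is x ↦ x^9, because 25·9 = 225 = 8·28 + 1 ≡ 1 (mod 28) and x^{28} = 1 for x ≠ 0 (Fermat). So h⁻¹(9) = 9^9 mod 29.
Repeated squaring mod 29: 9^1 ≡ 9, 9^2 ≡ 9² = 81 ≡ 23, 9^4 ≡ 23² = 529 ≡ 7, 9^8 ≡ 7² = 49 ≡ 20. Since 9 = 8 + 1, 9^9 ≡ 20·9: 20·9 = 180 ≡ 6. So 9^9 ≡ 6 (mod 29).
Hence h⁻¹(9) = 6.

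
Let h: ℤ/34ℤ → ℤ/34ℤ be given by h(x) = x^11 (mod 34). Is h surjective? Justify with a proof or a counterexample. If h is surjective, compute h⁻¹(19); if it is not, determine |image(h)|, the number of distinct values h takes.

Computing x^11 mod 34 for each x (by repeated squaring, reducing mod 34 at every step), the values h(0), h(1), …, h(33) are: 0, 1, 8, 7, 30, 11, 22, 31, 2, 15, 20, 29, 6, 21, 10, 9, 16, 17, 18, 25, 24, 13, 28, 5, 14, 19, 32, 3, 12, 23, 4, 27, 26, 33.
Every element of ℤ/34ℤ appears exactly once in this list, so h is a bijection, and in particular surjective.
Since h is surjective, we read off the preimage of 19 from the same table: h(25) = 19, so h⁻¹(19) = 25.

25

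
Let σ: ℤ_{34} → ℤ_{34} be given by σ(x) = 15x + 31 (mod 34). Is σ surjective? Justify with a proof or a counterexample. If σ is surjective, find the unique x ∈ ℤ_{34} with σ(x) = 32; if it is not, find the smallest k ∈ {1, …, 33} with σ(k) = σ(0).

25

Since gcd(15, 34) = 1, 15 is invertible modulo 34. Euclid's algorithm: 34 = 2·15 + 4, 15 = 3·4 + 3, 4 = 1·3 + 1; back-substituting gives 1 = 25·15 − 11·34, so 15⁻¹ ≡ 25 (mod 34).
For any y ∈ ℤ_{34}, x = 25(y − 31) mod 34 satisfies σ(x) = 15·25(y − 31) + 31 ≡ y (since 15·25 ≡ 1 mod 34). So every y has a preimage.
Hence σ is surjective.
Since σ is surjective, we find σ⁻¹(32): we need 15x ≡ 32 − 31 ≡ 1 (mod 34). Using 15⁻¹ = 25: x ≡ 25·1 = 25, so x = 25.
Check: σ(25) = 15·25 + 31 = 406 = 11·34 + 32 ≡ 32 (mod 34).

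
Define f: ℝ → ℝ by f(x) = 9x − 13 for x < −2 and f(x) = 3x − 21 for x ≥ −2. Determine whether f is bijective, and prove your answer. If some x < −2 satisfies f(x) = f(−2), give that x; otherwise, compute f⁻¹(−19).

Both pieces are strictly increasing (slopes 9 and 3), so each is injective on its own interval.
The left piece maps (−∞, −2) onto (−∞, −31); the right piece maps [−2, ∞) onto [−27, ∞).
The images leave a gap (−31 has no preimage), so f is not surjective, hence not bijective.
Because the two images are disjoint, no x < −2 has f(x) = f(−2), so we compute f⁻¹(−19): −19 lies in [−27, ∞), so solve 3x − 21 = −19: x = (−19 + 21)/3 = 2/3.

2/3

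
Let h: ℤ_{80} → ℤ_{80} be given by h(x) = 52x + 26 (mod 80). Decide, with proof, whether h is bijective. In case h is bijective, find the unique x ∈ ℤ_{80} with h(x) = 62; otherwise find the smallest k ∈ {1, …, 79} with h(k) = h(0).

20

We have gcd(52, 80) = 4 > 1. Taking s = 0 and t = 20: h(0) = 26 and h(20) = 52·20 + 26 = 1066 ≡ 26 (mod 80).
So h(0) = h(20) while 0 ≠ 20, so h is not injective, hence not bijective.
Since h is not bijective, we find the least positive k with h(k) = h(0): this means 52k ≡ 0 (mod 80), i.e. 80 ∣ 52k. Since gcd(52, 80) = 4, dividing through by 4 this holds exactly when 20 ∣ 13k, and as gcd(13, 20) = 1, exactly when 20 ∣ k.
The smallest positive such k is 20.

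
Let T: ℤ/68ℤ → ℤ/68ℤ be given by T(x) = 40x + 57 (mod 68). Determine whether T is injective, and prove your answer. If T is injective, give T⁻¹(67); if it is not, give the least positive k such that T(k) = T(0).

17

We have gcd(40, 68) = 4 > 1. Taking u = 0 and v = 17: T(0) = 57 and T(17) = 40·17 + 57 = 737 ≡ 57 (mod 68).
So T(0) = T(17) while 0 ≠ 17, thus T is not injective.
Since T is not injective, we find the least positive k with T(k) = T(0): this means 40k ≡ 0 (mod 68), i.e. 68 ∣ 40k. Since gcd(40, 68) = 4, dividing through by 4 this holds exactly when 17 ∣ 10k, and as gcd(10, 17) = 1, exactly when 17 ∣ k.
The smallest positive such k is 17.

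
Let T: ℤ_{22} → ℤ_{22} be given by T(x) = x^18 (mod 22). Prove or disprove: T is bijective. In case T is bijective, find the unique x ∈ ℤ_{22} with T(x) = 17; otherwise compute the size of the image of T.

12

T(10): Repeated squaring mod 22: 10^1 ≡ 10, 10^2 ≡ 10² = 100 ≡ 12, 10^4 ≡ 12² = 144 ≡ 12, 10^8 ≡ 12² = 144 ≡ 12, 10^16 ≡ 12² = 144 ≡ 12. Since 18 = 16 + 2, 10^18 ≡ 12·12: 12·12 = 144 ≡ 12. So 10^18 ≡ 12 (mod 22).
T(12): Repeated squaring mod 22: 12^1 ≡ 12, 12^2 ≡ 12² = 144 ≡ 12, 12^4 ≡ 12² = 144 ≡ 12, 12^8 ≡ 12² = 144 ≡ 12, 12^16 ≡ 12² = 144 ≡ 12. Since 18 = 16 + 2, 12^18 ≡ 12·12: 12·12 = 144 ≡ 12. So 12^18 ≡ 12 (mod 22).
So T(10) = T(12) = 12 while 10 ≠ 12, thus T is not injective, hence not bijective.
Since T is not bijective, we determine |image(T)|. Computing x^18 mod 22 for each x (by repeated squaring, reducing mod 22 at every step), the values T(0), T(1), …, T(21) are: 0, 1, 14, 5, 20, 15, 4, 9, 16, 3, 12, 11, 12, 3, 16, 9, 4, 15, 20, 5, 14, 1.
The distinct values are {0, 1, 3, 4, 5, 9, 11, 12, 14, 15, 16, 20}; there are 12 of them.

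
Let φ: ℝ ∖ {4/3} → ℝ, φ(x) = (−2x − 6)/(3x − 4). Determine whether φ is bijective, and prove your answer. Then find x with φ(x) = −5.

If φ(x) = −2/3, cross-multiplying gives 3(−2x − 6) = −2(3x − 4), which simplifies to −18 = 8 — false.  So −2/3 has no preimage and φ is not surjective.
So φ is not bijective.
Solving φ(x) = −5: cross-multiplying gives −2x − 6 = −5(3x − 4), which rearranges to 13x = 26, so x = 2.

2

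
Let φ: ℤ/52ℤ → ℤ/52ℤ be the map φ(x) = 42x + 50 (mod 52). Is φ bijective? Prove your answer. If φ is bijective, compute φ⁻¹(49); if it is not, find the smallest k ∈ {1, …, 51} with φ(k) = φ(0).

We have gcd(42, 52) = 2 > 1. Taking x_1 = 0 and x_2 = 26: φ(0) = 50 and φ(26) = 42·26 + 50 = 1142 ≡ 50 (mod 52).
So φ(0) = φ(26) while 0 ≠ 26, therefore φ is not injective, hence not bijective.
Since φ is not bijective, we find the least positive k with φ(k) = φ(0): this means 42k ≡ 0 (mod 52), i.e. 52 ∣ 42k. Since gcd(42, 52) = 2, dividing through by 2 this holds exactly when 26 ∣ 21k, and as gcd(21, 26) = 1, exactly when 26 ∣ k.
The smallest positive such k is 26.

26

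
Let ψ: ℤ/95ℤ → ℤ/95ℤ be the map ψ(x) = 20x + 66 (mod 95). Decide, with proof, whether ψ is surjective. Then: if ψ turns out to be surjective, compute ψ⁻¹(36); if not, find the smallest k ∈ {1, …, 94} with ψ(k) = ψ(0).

19

By definition, surjectivity means every element of the codomain has a preimage under ψ.
Since gcd(20, 95) = 5, we have 20x ≡ 0 (mod 5) for all x, so ψ(x) ≡ 1 (mod 5).
But 0 ≢ 1 (mod 5), so 0 ∈ ℤ/95ℤ has no preimage. Hence ψ is not surjective.
Since ψ is not surjective, we find the least positive k with ψ(k) = ψ(0): this means 20k ≡ 0 (mod 95), i.e. 95 ∣ 20k. Since gcd(20, 95) = 5, dividing through by 5 this holds exactly when 19 ∣ 4k, and as gcd(4, 19) = 1, exactly when 19 ∣ k.
The smallest positive such k is 19.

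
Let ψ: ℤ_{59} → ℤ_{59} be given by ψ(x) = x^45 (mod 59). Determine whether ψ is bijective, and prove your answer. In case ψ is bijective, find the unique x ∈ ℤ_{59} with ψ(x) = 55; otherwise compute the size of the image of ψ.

42

Since 59 is prime, the nonzero elements of ℤ_{59} form a cyclic group of order 58.
As gcd(45, 58) = 1, raising to the 45th power is a bijection on this group: if s^45 ≡ t^45 then (st^{−1})^45 = 1, and the only element of order dividing gcd(45, 58) = 1 is 1, so s = t.
With ψ(0) = 0 this makes ψ injective on all of ℤ_{59}, hence bijective (finite equal-size domain and codomain). In particular ψ is bijective.
Since ψ is bijective, we find the preimage of 55. The inverse of x ↦ x^45 on (ℤ_{59})^× is x ↦ x^49, because 45·49 = 2205 = 38·58 + 1 ≡ 1 (mod 58) and x^{58} = 1 for x ≠ 0 (Fermat). So ψ⁻¹(55) = 55^49 mod 59.
Repeated squaring mod 59: 55^1 ≡ 55, 55^2 ≡ 55² = 3025 ≡ 16, 55^4 ≡ 16² = 256 ≡ 20, 55^8 ≡ 20² = 400 ≡ 46, 55^16 ≡ 46² = 2116 ≡ 51, 55^32 ≡ 51² = 2601 ≡ 5. Since 49 = 32 + 16 + 1, 55^49 ≡ 5·51·55: 5·51 = 255 ≡ 19, then 19·55 = 1045 ≡ 42. So 55^49 ≡ 42 (mod 59).
Hence ψ⁻¹(55) = 42.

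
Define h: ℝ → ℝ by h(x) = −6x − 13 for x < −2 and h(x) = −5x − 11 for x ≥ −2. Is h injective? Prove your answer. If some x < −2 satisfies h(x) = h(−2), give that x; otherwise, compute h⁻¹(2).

-5/2

Both pieces are strictly decreasing (slopes −6 and −5), so each is injective on its own interval.
The left piece maps (−∞, −2) onto (−1, ∞); the right piece maps [−2, ∞) onto (−∞, −1].
These images are disjoint, so no value is attained by both pieces. Thus h is injective.
Because the two images are disjoint, no x < −2 has h(x) = h(−2), so we compute h⁻¹(2): 2 lies in (−1, ∞), so solve −6x − 13 = 2: x = (2 + 13)/(−6) = −5/2.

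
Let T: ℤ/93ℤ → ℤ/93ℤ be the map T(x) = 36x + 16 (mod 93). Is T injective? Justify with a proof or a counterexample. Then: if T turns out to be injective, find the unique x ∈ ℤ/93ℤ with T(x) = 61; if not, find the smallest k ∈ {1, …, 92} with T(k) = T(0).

By definition, T is injective when T(s) = T(t) forces s = t.
We have gcd(36, 93) = 3 > 1. Taking s = 0 and t = 31: T(0) = 16 and T(31) = 36·31 + 16 = 1132 ≡ 16 (mod 93).
So T(0) = T(31) while 0 ≠ 31, so T is not injective.
Since T is not injective, we find the least positive k with T(k) = T(0): this means 36k ≡ 0 (mod 93), i.e. 93 ∣ 36k. Since gcd(36, 93) = 3, dividing through by 3 this holds exactly when 31 ∣ 12k, and as gcd(12, 31) = 1, exactly when 31 ∣ k.
The smallest positive such k is 31.

31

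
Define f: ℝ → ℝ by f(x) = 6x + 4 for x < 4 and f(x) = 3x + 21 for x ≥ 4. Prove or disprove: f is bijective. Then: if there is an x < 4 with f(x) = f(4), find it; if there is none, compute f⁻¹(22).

3

Both pieces are strictly increasing (slopes 6 and 3), so each is injective on its own interval.
The left piece maps (−∞, 4) onto (−∞, 28); the right piece maps [4, ∞) onto [33, ∞).
The images leave a gap (28 has no preimage), so f is not surjective, hence not bijective.
Because the two images are disjoint, no x < 4 has f(x) = f(4), so we compute f⁻¹(22): 22 lies in (−∞, 28), so solve 6x + 4 = 22: x = (22 − 4)/6 = 3.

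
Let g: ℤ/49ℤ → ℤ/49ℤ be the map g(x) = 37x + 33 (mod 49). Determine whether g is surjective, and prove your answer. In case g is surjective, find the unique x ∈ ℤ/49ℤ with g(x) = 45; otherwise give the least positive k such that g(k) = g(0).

Since gcd(37, 49) = 1, 37 is invertible modulo 49. Euclid's algorithm: 49 = 1·37 + 12, 37 = 3·12 + 1; back-substituting gives 1 = 4·37 − 3·49, so 37⁻¹ ≡ 4 (mod 49).
Then y ↦ 4(y − 33) is a two-sided inverse to g, so every y ∈ ℤ/49ℤ has a preimage.
So g is surjective.
Since g is surjective, we find g⁻¹(45): we need 37x ≡ 45 − 33 ≡ 12 (mod 49). Using 37⁻¹ = 4: x ≡ 4·12 = 48, so x = 48.
Check: g(48) = 37·48 + 33 = 1809 = 36·49 + 45 ≡ 45 (mod 49).

48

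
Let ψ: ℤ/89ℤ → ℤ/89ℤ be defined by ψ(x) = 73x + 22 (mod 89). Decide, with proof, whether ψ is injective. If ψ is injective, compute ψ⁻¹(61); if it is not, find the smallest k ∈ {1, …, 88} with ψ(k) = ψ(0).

By definition, ψ is injective when ψ(x_1) = ψ(x_2) forces x_1 = x_2.
Suppose ψ(x_1) = ψ(x_2) in ℤ/89ℤ. Then 73x_1 + 22 ≡ 73x_2 + 22 (mod 89), therefore 73(x_1 − x_2) ≡ 0 (mod 89).
Since gcd(73, 89) = 1, 73 is invertible modulo 89, so x_1 − x_2 ≡ 0 (mod 89), i.e. x_1 = x_2.
So ψ is injective.
We now compute 73⁻¹ mod 89 explicitly. Euclid's algorithm: 89 = 1·73 + 16, 73 = 4·16 + 9, 16 = 1·9 + 7, 9 = 1·7 + 2, 7 = 3·2 + 1; back-substituting gives 1 = 50·73 − 41·89, so 73⁻¹ ≡ 50 (mod 89).
Since ψ is injective, we compute ψ⁻¹(61): solve 73x + 22 ≡ 61 (mod 89), i.e. 73x ≡ 39 (mod 89).
Multiplying by 73⁻¹ = 50 gives x ≡ 50·39 = 1950 = 21·89 + 81 ≡ 81 (mod 89).
Check: ψ(81) = 73·81 + 22 = 5935 = 66·89 + 61 ≡ 61 (mod 89).

81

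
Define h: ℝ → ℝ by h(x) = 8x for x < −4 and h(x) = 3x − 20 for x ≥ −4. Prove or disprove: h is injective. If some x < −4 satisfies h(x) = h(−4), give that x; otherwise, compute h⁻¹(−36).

Both pieces are strictly increasing (slopes 8 and 3), so each is injective on its own interval.
The left piece maps (−∞, −4) onto (−∞, −32); the right piece maps [−4, ∞) onto [−32, ∞).
These images are disjoint, so no value is attained by both pieces. Hence h is injective.
Because the two images are disjoint, no x < −4 has h(x) = h(−4), so we compute h⁻¹(−36): −36 lies in (−∞, −32), so solve 8x = −36: x = (−36 − 0)/8 = −9/2.

-9/2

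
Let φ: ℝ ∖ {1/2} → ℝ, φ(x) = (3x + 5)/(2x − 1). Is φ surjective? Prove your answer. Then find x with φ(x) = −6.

If φ(x) = 3/2, cross-multiplying gives 2(3x + 5) = 3(2x − 1), which simplifies to 10 = −3 — false.  So 3/2 has no preimage and φ is not surjective.
Solving φ(x) = −6: cross-multiplying gives 3x + 5 = −6(2x − 1), which rearranges to 15x = 1, so x = 1/15.

1/15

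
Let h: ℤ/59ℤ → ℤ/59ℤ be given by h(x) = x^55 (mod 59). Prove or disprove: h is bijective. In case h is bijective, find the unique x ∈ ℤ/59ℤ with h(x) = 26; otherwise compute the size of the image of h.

16

Since 59 is prime, the nonzero elements of ℤ/59ℤ form a cyclic group of order 58.
As gcd(55, 58) = 1, raising to the 55th power is a bijection on this group: if a^55 ≡ b^55 then (ab^{−1})^55 = 1, and the only element of order dividing gcd(55, 58) = 1 is 1, so a = b.
With h(0) = 0 this makes h injective on all of ℤ/59ℤ, hence bijective (finite equal-size domain and codomain). In particular h is bijective.
Since h is bijective, we find the preimage of 26. The inverse of x ↦ x^55 on (ℤ/59ℤ)^× is x ↦ x^19, because 55·19 = 1045 = 18·58 + 1 ≡ 1 (mod 58) and x^{58} = 1 for x ≠ 0 (Fermat). So h⁻¹(26) = 26^19 mod 59.
Repeated squaring mod 59: 26^1 ≡ 26, 26^2 ≡ 26² = 676 ≡ 27, 26^4 ≡ 27² = 729 ≡ 21, 26^8 ≡ 21² = 441 ≡ 28, 26^16 ≡ 28² = 784 ≡ 17. Since 19 = 16 + 2 + 1, 26^19 ≡ 17·27·26: 17·27 = 459 ≡ 46, then 46·26 = 1196 ≡ 16. So 26^19 ≡ 16 (mod 59).
Hence h⁻¹(26) = 16.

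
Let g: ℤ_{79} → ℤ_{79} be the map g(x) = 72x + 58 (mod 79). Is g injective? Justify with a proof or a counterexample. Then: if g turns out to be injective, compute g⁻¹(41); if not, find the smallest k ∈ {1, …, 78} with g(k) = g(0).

Suppose g(x_1) = g(x_2) in ℤ_{79}. Then 72x_1 + 58 ≡ 72x_2 + 58 (mod 79), thus 72(x_1 − x_2) ≡ 0 (mod 79).
Since gcd(72, 79) = 1, 72 is invertible modulo 79, thus x_1 − x_2 ≡ 0 (mod 79), i.e. x_1 = x_2.
Thus g is injective.
We now compute 72⁻¹ mod 79 explicitly. Euclid's algorithm: 79 = 1·72 + 7, 72 = 10·7 + 2, 7 = 3·2 + 1; back-substituting gives 1 = 45·72 − 41·79, so 72⁻¹ ≡ 45 (mod 79).
Since g is injective, we find g⁻¹(41): we need 72x ≡ 41 − 58 ≡ 62 (mod 79). Using 72⁻¹ = 45: x ≡ 45·62 = 2790 = 35·79 + 25, so x = 25.
Check: g(25) = 72·25 + 58 = 1858 = 23·79 + 41 ≡ 41 (mod 79).

25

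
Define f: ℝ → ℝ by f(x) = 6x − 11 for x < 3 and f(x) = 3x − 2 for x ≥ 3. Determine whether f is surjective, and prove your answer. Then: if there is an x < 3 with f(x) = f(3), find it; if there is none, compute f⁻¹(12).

14/3

Both pieces are strictly increasing (slopes 6 and 3), so each is injective on its own interval.
The left piece maps (−∞, 3) onto (−∞, 7); the right piece maps [3, ∞) onto [7, ∞).
These images together cover ℝ, so f is surjective.
Because the two images are disjoint, no x < 3 has f(x) = f(3), so we compute f⁻¹(12): 12 lies in [7, ∞), so solve 3x − 2 = 12: x = (12 + 2)/3 = 14/3.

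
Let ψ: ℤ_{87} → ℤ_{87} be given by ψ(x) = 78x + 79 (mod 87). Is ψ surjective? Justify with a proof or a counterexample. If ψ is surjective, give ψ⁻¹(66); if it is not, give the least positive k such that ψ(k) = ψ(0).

29

Since gcd(78, 87) = 3, we have 78x ≡ 0 (mod 3) for all x, so ψ(x) ≡ 1 (mod 3).
But 0 ≢ 1 (mod 3), so 0 ∈ ℤ_{87} has no preimage. Therefore ψ is not surjective.
Since ψ is not surjective, we find the least positive k with ψ(k) = ψ(0): this means 78k ≡ 0 (mod 87), i.e. 87 ∣ 78k. Since gcd(78, 87) = 3, dividing through by 3 this holds exactly when 29 ∣ 26k, and as gcd(26, 29) = 1, exactly when 29 ∣ k.
The smallest positive such k is 29.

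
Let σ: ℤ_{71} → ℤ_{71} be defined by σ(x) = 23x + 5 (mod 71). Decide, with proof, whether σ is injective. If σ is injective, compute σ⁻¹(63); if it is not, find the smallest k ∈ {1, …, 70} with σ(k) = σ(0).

55

Recall that injectivity means: for all x_1, x_2 in the domain, σ(x_1) = σ(x_2) implies x_1 = x_2.
Suppose σ(x_1) = σ(x_2) in ℤ_{71}. Then 23x_1 + 5 ≡ 23x_2 + 5 (mod 71), thus 23(x_1 − x_2) ≡ 0 (mod 71).
Since gcd(23, 71) = 1, 23 is invertible modulo 71, hence x_1 − x_2 ≡ 0 (mod 71), i.e. x_1 = x_2.
Thus σ is injective.
We now compute 23⁻¹ mod 71 explicitly. Euclid's algorithm: 71 = 3·23 + 2, 23 = 11·2 + 1; back-substituting gives 1 = 34·23 − 11·71, so 23⁻¹ ≡ 34 (mod 71).
Since σ is injective, we compute σ⁻¹(63): solve 23x + 5 ≡ 63 (mod 71), i.e. 23x ≡ 58 (mod 71).
Multiplying by 23⁻¹ = 34 gives x ≡ 34·58 = 1972 = 27·71 + 55 ≡ 55 (mod 71).
Check: σ(55) = 23·55 + 5 = 1270 = 17·71 + 63 ≡ 63 (mod 71).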